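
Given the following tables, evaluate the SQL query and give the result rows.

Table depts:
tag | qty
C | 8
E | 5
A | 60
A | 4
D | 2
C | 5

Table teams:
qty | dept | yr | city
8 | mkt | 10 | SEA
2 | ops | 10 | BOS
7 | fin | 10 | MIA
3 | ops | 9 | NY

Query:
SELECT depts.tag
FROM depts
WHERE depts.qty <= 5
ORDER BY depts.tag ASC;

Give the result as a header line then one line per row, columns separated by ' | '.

After WHERE (4 rows):
depts.tag | depts.qty
E | 5
A | 4
D | 2
C | 5
After SELECT (4 rows):
depts.tag
E
A
D
C
After ORDER BY (4 rows):
depts.tag
A
C
D
E

== RESULT ==
depts.tag
A
C
D
E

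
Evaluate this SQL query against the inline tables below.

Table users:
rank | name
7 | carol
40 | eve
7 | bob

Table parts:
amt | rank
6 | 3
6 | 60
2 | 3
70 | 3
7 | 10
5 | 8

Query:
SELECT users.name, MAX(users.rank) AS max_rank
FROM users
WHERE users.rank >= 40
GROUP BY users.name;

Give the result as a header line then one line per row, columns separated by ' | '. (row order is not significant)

== RESULT ==
users.name | max_rank
eve | 40

Derivation:
After WHERE (1 rows):
users.rank | users.name
40 | eve
After GROUP BY (1 rows):
users.name | max_rank
eve | 40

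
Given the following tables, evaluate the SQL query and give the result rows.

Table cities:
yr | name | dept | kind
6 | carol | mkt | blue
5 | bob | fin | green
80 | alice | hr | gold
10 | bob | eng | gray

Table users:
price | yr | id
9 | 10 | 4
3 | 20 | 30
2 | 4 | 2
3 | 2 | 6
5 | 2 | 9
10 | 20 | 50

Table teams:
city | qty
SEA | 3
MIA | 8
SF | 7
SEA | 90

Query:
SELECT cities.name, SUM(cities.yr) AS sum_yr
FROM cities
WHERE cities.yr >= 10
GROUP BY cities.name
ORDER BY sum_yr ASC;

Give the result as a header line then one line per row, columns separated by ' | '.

== RESULT ==
cities.name | sum_yr
bob | 10
alice | 80

Derivation:
After WHERE (2 rows):
cities.yr | cities.name | cities.dept | cities.kind
80 | alice | hr | gold
10 | bob | eng | gray
After GROUP BY (2 rows):
cities.name | sum_yr
alice | 80
bob | 10
After ORDER BY (2 rows):
cities.name | sum_yr
bob | 10
alice | 80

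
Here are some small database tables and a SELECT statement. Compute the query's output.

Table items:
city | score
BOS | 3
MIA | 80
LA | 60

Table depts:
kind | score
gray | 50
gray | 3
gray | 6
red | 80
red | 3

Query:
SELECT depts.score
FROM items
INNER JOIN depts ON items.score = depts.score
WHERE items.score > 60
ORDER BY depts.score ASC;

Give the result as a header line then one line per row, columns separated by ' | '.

== RESULT ==
depts.score
80

Derivation:
After JOIN depts (3 rows):
items.city | items.score | depts.kind | depts.score
BOS | 3 | gray | 3
BOS | 3 | red | 3
MIA | 80 | red | 80
After WHERE (1 rows):
items.city | items.score | depts.kind | depts.score
MIA | 80 | red | 80
After SELECT (1 rows):
depts.score
80
After ORDER BY (1 rows):
depts.score
80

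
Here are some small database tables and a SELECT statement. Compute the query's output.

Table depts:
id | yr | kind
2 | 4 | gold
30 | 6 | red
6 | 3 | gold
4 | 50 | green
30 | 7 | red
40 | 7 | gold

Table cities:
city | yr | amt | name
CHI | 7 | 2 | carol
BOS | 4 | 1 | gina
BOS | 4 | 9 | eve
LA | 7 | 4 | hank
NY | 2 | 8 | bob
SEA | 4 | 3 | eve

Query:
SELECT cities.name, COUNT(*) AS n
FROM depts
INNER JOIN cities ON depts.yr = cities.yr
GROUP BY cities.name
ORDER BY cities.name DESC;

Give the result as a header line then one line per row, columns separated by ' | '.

After JOIN cities (7 rows):
depts.id | depts.yr | depts.kind | cities.city | cities.yr | cities.amt | cities.name
2 | 4 | gold | BOS | 4 | 1 | gina
2 | 4 | gold | BOS | 4 | 9 | eve
2 | 4 | gold | SEA | 4 | 3 | eve
30 | 7 | red | CHI | 7 | 2 | carol
30 | 7 | red | LA | 7 | 4 | hank
40 | 7 | gold | CHI | 7 | 2 | carol
40 | 7 | gold | LA | 7 | 4 | hank
After GROUP BY (4 rows):
cities.name | n
gina | 1
eve | 2
carol | 2
hank | 2
After ORDER BY (4 rows):
cities.name | n
hank | 2
gina | 1
eve | 2
carol | 2

== RESULT ==
cities.name | n
hank | 2
gina | 1
eve | 2
carol | 2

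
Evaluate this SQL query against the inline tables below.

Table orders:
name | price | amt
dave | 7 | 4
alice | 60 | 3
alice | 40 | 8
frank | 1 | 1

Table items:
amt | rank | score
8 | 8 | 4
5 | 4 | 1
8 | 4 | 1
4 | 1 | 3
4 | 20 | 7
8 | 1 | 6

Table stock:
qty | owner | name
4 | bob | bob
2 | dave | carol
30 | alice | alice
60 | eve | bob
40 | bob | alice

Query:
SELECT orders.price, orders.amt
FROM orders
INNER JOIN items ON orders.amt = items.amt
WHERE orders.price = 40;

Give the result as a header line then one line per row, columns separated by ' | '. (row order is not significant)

After JOIN items (5 rows):
orders.name | orders.price | orders.amt | items.amt | items.rank | items.score
dave | 7 | 4 | 4 | 1 | 3
dave | 7 | 4 | 4 | 20 | 7
alice | 40 | 8 | 8 | 8 | 4
alice | 40 | 8 | 8 | 4 | 1
alice | 40 | 8 | 8 | 1 | 6
After WHERE (3 rows):
orders.name | orders.price | orders.amt | items.amt | items.rank | items.score
alice | 40 | 8 | 8 | 8 | 4
alice | 40 | 8 | 8 | 4 | 1
alice | 40 | 8 | 8 | 1 | 6
After SELECT (3 rows):
orders.price | orders.amt
40 | 8
40 | 8
40 | 8

== RESULT ==
orders.price | orders.amt
40 | 8
40 | 8
40 | 8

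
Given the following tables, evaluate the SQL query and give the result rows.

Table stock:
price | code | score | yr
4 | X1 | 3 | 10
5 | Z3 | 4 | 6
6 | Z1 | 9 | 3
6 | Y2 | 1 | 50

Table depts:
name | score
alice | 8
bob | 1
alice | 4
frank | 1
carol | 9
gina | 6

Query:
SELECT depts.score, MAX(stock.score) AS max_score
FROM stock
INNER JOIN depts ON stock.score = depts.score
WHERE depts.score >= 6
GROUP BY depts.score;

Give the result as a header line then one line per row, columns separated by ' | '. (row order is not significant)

== RESULT ==
depts.score | max_score
9 | 9

Derivation:
After JOIN depts (4 rows):
stock.price | stock.code | stock.score | stock.yr | depts.name | depts.score
5 | Z3 | 4 | 6 | alice | 4
6 | Z1 | 9 | 3 | carol | 9
6 | Y2 | 1 | 50 | bob | 1
6 | Y2 | 1 | 50 | frank | 1
After WHERE (1 rows):
stock.price | stock.code | stock.score | stock.yr | depts.name | depts.score
6 | Z1 | 9 | 3 | carol | 9
After GROUP BY (1 rows):
depts.score | max_score
9 | 9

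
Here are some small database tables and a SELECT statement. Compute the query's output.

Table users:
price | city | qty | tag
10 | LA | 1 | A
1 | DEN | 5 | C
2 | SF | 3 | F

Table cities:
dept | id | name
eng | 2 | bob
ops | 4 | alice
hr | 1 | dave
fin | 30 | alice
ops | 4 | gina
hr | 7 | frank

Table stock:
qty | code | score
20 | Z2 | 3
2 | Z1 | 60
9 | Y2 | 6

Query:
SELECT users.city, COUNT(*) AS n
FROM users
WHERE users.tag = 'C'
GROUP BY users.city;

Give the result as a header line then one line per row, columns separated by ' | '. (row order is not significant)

== RESULT ==
users.city | n
DEN | 1

Derivation:
After WHERE (1 rows):
users.price | users.city | users.qty | users.tag
1 | DEN | 5 | C
After GROUP BY (1 rows):
users.city | n
DEN | 1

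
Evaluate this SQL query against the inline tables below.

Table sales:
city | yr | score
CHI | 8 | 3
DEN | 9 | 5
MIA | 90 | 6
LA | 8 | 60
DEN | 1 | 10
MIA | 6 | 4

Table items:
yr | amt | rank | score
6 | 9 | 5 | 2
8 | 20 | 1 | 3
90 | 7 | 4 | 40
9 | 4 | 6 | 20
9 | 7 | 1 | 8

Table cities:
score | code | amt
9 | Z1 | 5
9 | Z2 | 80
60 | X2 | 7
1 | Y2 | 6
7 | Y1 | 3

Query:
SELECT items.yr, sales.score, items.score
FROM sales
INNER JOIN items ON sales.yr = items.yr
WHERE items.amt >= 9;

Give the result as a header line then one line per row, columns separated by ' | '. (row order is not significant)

After JOIN items (6 rows):
sales.city | sales.yr | sales.score | items.yr | items.amt | items.rank | items.score
CHI | 8 | 3 | 8 | 20 | 1 | 3
DEN | 9 | 5 | 9 | 4 | 6 | 20
DEN | 9 | 5 | 9 | 7 | 1 | 8
MIA | 90 | 6 | 90 | 7 | 4 | 40
LA | 8 | 60 | 8 | 20 | 1 | 3
MIA | 6 | 4 | 6 | 9 | 5 | 2
After WHERE (3 rows):
sales.city | sales.yr | sales.score | items.yr | items.amt | items.rank | items.score
CHI | 8 | 3 | 8 | 20 | 1 | 3
LA | 8 | 60 | 8 | 20 | 1 | 3
MIA | 6 | 4 | 6 | 9 | 5 | 2
After SELECT (3 rows):
items.yr | sales.score | items.score
8 | 3 | 3
8 | 60 | 3
6 | 4 | 2

== RESULT ==
items.yr | sales.score | items.score
8 | 3 | 3
8 | 60 | 3
6 | 4 | 2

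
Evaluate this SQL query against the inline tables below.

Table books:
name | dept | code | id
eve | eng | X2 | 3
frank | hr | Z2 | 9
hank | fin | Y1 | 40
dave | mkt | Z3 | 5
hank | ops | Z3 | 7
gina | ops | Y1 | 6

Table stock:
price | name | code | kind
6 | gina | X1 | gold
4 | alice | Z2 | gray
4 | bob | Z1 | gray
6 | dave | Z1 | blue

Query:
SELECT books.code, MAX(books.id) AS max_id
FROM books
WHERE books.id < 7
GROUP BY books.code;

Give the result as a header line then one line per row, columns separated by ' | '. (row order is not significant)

== RESULT ==
books.code | max_id
X2 | 3
Z3 | 5
Y1 | 6

Derivation:
After WHERE (3 rows):
books.name | books.dept | books.code | books.id
eve | eng | X2 | 3
dave | mkt | Z3 | 5
gina | ops | Y1 | 6
After GROUP BY (3 rows):
books.code | max_id
X2 | 3
Z3 | 5
Y1 | 6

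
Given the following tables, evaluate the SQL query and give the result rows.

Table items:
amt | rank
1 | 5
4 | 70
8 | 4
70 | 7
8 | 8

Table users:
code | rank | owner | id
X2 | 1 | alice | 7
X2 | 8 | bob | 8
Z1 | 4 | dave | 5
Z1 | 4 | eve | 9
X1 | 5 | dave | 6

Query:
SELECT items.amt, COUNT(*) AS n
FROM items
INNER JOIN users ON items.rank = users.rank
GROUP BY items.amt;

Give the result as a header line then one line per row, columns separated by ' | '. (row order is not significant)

After JOIN users (4 rows):
items.amt | items.rank | users.code | users.rank | users.owner | users.id
1 | 5 | X1 | 5 | dave | 6
8 | 4 | Z1 | 4 | dave | 5
8 | 4 | Z1 | 4 | eve | 9
8 | 8 | X2 | 8 | bob | 8
After GROUP BY (2 rows):
items.amt | n
1 | 1
8 | 3

== RESULT ==
items.amt | n
1 | 1
8 | 3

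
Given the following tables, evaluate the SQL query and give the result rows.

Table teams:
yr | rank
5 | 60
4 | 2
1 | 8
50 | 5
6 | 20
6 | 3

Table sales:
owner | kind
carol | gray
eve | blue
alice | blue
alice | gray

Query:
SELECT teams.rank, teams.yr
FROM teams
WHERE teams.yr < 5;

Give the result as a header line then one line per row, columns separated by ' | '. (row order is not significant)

== RESULT ==
teams.rank | teams.yr
2 | 4
8 | 1

Derivation:
After WHERE (2 rows):
teams.yr | teams.rank
4 | 2
1 | 8
After SELECT (2 rows):
teams.rank | teams.yr
2 | 4
8 | 1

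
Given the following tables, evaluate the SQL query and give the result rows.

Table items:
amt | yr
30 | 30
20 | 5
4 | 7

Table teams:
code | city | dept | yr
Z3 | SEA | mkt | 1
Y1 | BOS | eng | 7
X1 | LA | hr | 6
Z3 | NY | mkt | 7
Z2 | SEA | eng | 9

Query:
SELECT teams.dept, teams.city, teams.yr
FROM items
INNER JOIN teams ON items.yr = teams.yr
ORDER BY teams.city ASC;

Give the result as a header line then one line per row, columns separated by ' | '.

After JOIN teams (2 rows):
items.amt | items.yr | teams.code | teams.city | teams.dept | teams.yr
4 | 7 | Y1 | BOS | eng | 7
4 | 7 | Z3 | NY | mkt | 7
After SELECT (2 rows):
teams.dept | teams.city | teams.yr
eng | BOS | 7
mkt | NY | 7
After ORDER BY (2 rows):
teams.dept | teams.city | teams.yr
eng | BOS | 7
mkt | NY | 7

== RESULT ==
teams.dept | teams.city | teams.yr
eng | BOS | 7
mkt | NY | 7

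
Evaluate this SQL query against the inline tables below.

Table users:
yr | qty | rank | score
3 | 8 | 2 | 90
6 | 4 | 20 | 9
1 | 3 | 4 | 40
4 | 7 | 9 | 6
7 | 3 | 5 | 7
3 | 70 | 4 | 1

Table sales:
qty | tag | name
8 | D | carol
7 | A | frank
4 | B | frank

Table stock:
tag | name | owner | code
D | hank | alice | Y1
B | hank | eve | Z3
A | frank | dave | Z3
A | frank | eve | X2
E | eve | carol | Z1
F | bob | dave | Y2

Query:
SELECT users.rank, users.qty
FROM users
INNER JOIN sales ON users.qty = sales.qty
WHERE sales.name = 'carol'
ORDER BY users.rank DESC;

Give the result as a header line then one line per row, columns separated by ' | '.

After JOIN sales (3 rows):
users.yr | users.qty | users.rank | users.score | sales.qty | sales.tag | sales.name
3 | 8 | 2 | 90 | 8 | D | carol
6 | 4 | 20 | 9 | 4 | B | frank
4 | 7 | 9 | 6 | 7 | A | frank
After WHERE (1 rows):
users.yr | users.qty | users.rank | users.score | sales.qty | sales.tag | sales.name
3 | 8 | 2 | 90 | 8 | D | carol
After SELECT (1 rows):
users.rank | users.qty
2 | 8
After ORDER BY (1 rows):
users.rank | users.qty
2 | 8

== RESULT ==
users.rank | users.qty
2 | 8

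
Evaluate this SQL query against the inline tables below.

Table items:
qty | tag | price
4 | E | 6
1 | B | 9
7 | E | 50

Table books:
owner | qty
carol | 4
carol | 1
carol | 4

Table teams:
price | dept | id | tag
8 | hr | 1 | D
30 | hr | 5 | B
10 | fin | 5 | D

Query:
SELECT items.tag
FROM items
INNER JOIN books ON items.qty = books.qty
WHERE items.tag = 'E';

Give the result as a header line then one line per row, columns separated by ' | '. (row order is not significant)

After JOIN books (3 rows):
items.qty | items.tag | items.price | books.owner | books.qty
4 | E | 6 | carol | 4
4 | E | 6 | carol | 4
1 | B | 9 | carol | 1
After WHERE (2 rows):
items.qty | items.tag | items.price | books.owner | books.qty
4 | E | 6 | carol | 4
4 | E | 6 | carol | 4
After SELECT (2 rows):
items.tag
E
E

== RESULT ==
items.tag
E
E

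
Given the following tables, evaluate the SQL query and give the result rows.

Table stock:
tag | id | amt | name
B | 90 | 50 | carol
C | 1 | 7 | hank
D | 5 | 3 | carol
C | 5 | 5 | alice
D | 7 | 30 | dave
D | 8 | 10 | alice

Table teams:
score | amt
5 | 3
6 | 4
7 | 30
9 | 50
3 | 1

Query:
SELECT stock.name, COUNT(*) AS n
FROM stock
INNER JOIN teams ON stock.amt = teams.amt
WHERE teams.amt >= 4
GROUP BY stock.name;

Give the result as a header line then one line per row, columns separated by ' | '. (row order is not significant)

== RESULT ==
stock.name | n
carol | 1
dave | 1

Derivation:
After JOIN teams (3 rows):
stock.tag | stock.id | stock.amt | stock.name | teams.score | teams.amt
B | 90 | 50 | carol | 9 | 50
D | 5 | 3 | carol | 5 | 3
D | 7 | 30 | dave | 7 | 30
After WHERE (2 rows):
stock.tag | stock.id | stock.amt | stock.name | teams.score | teams.amt
B | 90 | 50 | carol | 9 | 50
D | 7 | 30 | dave | 7 | 30
After GROUP BY (2 rows):
stock.name | n
carol | 1
dave | 1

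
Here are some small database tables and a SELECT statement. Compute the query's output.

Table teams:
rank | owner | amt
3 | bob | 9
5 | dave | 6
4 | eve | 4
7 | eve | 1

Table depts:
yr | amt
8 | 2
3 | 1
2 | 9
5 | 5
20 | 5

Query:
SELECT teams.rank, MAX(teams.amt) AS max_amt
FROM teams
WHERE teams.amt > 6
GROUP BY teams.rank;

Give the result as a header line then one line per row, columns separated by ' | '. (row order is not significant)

== RESULT ==
teams.rank | max_amt
3 | 9

Derivation:
After WHERE (1 rows):
teams.rank | teams.owner | teams.amt
3 | bob | 9
After GROUP BY (1 rows):
teams.rank | max_amt
3 | 9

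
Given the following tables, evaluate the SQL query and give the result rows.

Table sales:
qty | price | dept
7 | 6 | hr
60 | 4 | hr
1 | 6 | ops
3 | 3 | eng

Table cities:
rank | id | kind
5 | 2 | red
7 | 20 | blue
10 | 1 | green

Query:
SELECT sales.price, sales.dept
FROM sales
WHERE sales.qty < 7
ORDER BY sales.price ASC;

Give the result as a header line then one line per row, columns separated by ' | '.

After WHERE (2 rows):
sales.qty | sales.price | sales.dept
1 | 6 | ops
3 | 3 | eng
After SELECT (2 rows):
sales.price | sales.dept
6 | ops
3 | eng
After ORDER BY (2 rows):
sales.price | sales.dept
3 | eng
6 | ops

== RESULT ==
sales.price | sales.dept
3 | eng
6 | ops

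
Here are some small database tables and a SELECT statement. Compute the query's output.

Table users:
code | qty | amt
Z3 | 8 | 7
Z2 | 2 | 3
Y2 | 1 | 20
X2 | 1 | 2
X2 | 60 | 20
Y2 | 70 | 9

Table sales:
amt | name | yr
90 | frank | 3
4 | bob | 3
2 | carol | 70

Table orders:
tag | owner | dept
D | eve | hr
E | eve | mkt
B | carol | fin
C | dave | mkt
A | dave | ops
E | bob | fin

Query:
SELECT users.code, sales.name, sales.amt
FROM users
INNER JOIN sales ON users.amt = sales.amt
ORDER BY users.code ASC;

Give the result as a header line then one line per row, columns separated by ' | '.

== RESULT ==
users.code | sales.name | sales.amt
X2 | carol | 2

Derivation:
After JOIN sales (1 rows):
users.code | users.qty | users.amt | sales.amt | sales.name | sales.yr
X2 | 1 | 2 | 2 | carol | 70
After SELECT (1 rows):
users.code | sales.name | sales.amt
X2 | carol | 2
After ORDER BY (1 rows):
users.code | sales.name | sales.amt
X2 | carol | 2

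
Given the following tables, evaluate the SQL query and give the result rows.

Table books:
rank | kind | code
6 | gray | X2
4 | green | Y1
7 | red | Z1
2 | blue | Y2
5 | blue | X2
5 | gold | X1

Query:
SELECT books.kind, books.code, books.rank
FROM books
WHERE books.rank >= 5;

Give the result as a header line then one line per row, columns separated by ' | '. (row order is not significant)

After WHERE (4 rows):
books.rank | books.kind | books.code
6 | gray | X2
7 | red | Z1
5 | blue | X2
5 | gold | X1
After SELECT (4 rows):
books.kind | books.code | books.rank
gray | X2 | 6
red | Z1 | 7
blue | X2 | 5
gold | X1 | 5

== RESULT ==
books.kind | books.code | books.rank
gray | X2 | 6
red | Z1 | 7
blue | X2 | 5
gold | X1 | 5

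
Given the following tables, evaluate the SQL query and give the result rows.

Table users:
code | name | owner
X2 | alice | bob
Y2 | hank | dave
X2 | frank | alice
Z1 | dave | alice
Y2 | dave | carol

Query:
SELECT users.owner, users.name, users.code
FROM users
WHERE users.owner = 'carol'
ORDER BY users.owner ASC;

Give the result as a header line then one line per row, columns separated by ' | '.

== RESULT ==
users.owner | users.name | users.code
carol | dave | Y2

Derivation:
After WHERE (1 rows):
users.code | users.name | users.owner
Y2 | dave | carol
After SELECT (1 rows):
users.owner | users.name | users.code
carol | dave | Y2
After ORDER BY (1 rows):
users.owner | users.name | users.code
carol | dave | Y2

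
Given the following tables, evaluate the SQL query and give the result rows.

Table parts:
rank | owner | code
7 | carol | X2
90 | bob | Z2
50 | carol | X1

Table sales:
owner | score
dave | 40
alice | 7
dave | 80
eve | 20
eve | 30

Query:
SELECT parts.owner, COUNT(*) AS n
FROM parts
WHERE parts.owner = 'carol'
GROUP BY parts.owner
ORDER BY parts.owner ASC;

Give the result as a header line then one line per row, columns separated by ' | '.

After WHERE (2 rows):
parts.rank | parts.owner | parts.code
7 | carol | X2
50 | carol | X1
After GROUP BY (1 rows):
parts.owner | n
carol | 2
After ORDER BY (1 rows):
parts.owner | n
carol | 2

== RESULT ==
parts.owner | n
carol | 2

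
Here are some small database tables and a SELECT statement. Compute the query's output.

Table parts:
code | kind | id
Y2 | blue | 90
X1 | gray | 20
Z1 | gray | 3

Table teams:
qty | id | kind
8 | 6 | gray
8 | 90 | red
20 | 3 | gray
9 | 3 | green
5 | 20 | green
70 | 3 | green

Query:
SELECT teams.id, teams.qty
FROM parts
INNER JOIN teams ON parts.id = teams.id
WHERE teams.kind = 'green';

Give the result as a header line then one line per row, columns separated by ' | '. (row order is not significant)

After JOIN teams (5 rows):
parts.code | parts.kind | parts.id | teams.qty | teams.id | teams.kind
Y2 | blue | 90 | 8 | 90 | red
X1 | gray | 20 | 5 | 20 | green
Z1 | gray | 3 | 20 | 3 | gray
Z1 | gray | 3 | 9 | 3 | green
Z1 | gray | 3 | 70 | 3 | green
After WHERE (3 rows):
parts.code | parts.kind | parts.id | teams.qty | teams.id | teams.kind
X1 | gray | 20 | 5 | 20 | green
Z1 | gray | 3 | 9 | 3 | green
Z1 | gray | 3 | 70 | 3 | green
After SELECT (3 rows):
teams.id | teams.qty
20 | 5
3 | 9
3 | 70

== RESULT ==
teams.id | teams.qty
20 | 5
3 | 9
3 | 70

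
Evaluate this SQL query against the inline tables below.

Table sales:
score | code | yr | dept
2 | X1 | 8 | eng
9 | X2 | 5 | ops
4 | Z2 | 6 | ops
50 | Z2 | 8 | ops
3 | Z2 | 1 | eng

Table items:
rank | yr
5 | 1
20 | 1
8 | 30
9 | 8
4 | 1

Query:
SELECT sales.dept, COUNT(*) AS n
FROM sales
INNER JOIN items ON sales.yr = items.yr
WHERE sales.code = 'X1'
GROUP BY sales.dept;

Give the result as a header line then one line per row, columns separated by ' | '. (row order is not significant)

== RESULT ==
sales.dept | n
eng | 1

Derivation:
After JOIN items (5 rows):
sales.score | sales.code | sales.yr | sales.dept | items.rank | items.yr
2 | X1 | 8 | eng | 9 | 8
50 | Z2 | 8 | ops | 9 | 8
3 | Z2 | 1 | eng | 5 | 1
3 | Z2 | 1 | eng | 20 | 1
3 | Z2 | 1 | eng | 4 | 1
After WHERE (1 rows):
sales.score | sales.code | sales.yr | sales.dept | items.rank | items.yr
2 | X1 | 8 | eng | 9 | 8
After GROUP BY (1 rows):
sales.dept | n
eng | 1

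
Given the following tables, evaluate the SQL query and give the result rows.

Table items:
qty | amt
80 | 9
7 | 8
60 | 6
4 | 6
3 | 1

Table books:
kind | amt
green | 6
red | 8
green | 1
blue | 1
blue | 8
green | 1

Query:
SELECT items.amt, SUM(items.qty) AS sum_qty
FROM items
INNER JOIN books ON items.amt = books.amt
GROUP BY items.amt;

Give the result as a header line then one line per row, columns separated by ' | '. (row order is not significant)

== RESULT ==
items.amt | sum_qty
8 | 14
6 | 64
1 | 9

Derivation:
After JOIN books (7 rows):
items.qty | items.amt | books.kind | books.amt
7 | 8 | red | 8
7 | 8 | blue | 8
60 | 6 | green | 6
4 | 6 | green | 6
3 | 1 | green | 1
3 | 1 | blue | 1
3 | 1 | green | 1
After GROUP BY (3 rows):
items.amt | sum_qty
8 | 14
6 | 64
1 | 9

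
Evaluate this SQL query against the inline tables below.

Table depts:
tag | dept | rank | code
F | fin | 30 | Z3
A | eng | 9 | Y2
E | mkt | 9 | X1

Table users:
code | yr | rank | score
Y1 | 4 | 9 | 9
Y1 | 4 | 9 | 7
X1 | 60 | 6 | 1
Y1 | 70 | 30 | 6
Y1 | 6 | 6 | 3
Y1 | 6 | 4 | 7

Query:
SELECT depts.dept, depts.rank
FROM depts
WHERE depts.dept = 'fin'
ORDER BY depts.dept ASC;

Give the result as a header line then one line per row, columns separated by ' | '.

== RESULT ==
depts.dept | depts.rank
fin | 30

Derivation:
After WHERE (1 rows):
depts.tag | depts.dept | depts.rank | depts.code
F | fin | 30 | Z3
After SELECT (1 rows):
depts.dept | depts.rank
fin | 30
After ORDER BY (1 rows):
depts.dept | depts.rank
fin | 30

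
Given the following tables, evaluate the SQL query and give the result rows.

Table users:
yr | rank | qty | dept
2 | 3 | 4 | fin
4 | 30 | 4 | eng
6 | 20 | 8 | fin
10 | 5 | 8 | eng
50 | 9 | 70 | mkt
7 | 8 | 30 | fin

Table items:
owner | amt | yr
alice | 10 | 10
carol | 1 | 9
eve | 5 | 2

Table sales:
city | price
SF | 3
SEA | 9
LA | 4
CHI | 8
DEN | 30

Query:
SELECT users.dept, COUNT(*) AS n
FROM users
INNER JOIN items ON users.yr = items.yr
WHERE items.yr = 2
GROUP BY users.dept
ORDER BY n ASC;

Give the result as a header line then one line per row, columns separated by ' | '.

== RESULT ==
users.dept | n
fin | 1

Derivation:
After JOIN items (2 rows):
users.yr | users.rank | users.qty | users.dept | items.owner | items.amt | items.yr
2 | 3 | 4 | fin | eve | 5 | 2
10 | 5 | 8 | eng | alice | 10 | 10
After WHERE (1 rows):
users.yr | users.rank | users.qty | users.dept | items.owner | items.amt | items.yr
2 | 3 | 4 | fin | eve | 5 | 2
After GROUP BY (1 rows):
users.dept | n
fin | 1
After ORDER BY (1 rows):
users.dept | n
fin | 1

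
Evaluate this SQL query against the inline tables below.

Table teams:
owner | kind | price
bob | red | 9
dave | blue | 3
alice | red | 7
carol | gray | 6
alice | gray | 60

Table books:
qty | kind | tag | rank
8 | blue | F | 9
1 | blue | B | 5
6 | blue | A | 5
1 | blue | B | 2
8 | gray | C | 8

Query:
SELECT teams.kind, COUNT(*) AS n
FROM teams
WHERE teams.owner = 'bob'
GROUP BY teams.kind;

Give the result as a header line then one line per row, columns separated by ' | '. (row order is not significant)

== RESULT ==
teams.kind | n
red | 1

Derivation:
After WHERE (1 rows):
teams.owner | teams.kind | teams.price
bob | red | 9
After GROUP BY (1 rows):
teams.kind | n
red | 1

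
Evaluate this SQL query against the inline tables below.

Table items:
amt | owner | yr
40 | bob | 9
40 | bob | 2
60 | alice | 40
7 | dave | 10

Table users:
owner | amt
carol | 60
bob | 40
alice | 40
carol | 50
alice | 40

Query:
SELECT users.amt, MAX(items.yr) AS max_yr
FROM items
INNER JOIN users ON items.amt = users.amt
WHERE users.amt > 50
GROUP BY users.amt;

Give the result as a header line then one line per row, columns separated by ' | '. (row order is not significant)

== RESULT ==
users.amt | max_yr
60 | 40

Derivation:
After JOIN users (7 rows):
items.amt | items.owner | items.yr | users.owner | users.amt
40 | bob | 9 | bob | 40
40 | bob | 9 | alice | 40
40 | bob | 9 | alice | 40
40 | bob | 2 | bob | 40
40 | bob | 2 | alice | 40
40 | bob | 2 | alice | 40
60 | alice | 40 | carol | 60
After WHERE (1 rows):
items.amt | items.owner | items.yr | users.owner | users.amt
60 | alice | 40 | carol | 60
After GROUP BY (1 rows):
users.amt | max_yr
60 | 40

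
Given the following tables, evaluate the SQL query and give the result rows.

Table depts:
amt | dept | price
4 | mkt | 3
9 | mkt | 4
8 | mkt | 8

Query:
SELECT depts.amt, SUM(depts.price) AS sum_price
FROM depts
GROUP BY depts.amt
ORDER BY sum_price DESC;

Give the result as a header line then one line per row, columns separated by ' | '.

== RESULT ==
depts.amt | sum_price
8 | 8
9 | 4
4 | 3

Derivation:
After GROUP BY (3 rows):
depts.amt | sum_price
4 | 3
9 | 4
8 | 8
After ORDER BY (3 rows):
depts.amt | sum_price
8 | 8
9 | 4
4 | 3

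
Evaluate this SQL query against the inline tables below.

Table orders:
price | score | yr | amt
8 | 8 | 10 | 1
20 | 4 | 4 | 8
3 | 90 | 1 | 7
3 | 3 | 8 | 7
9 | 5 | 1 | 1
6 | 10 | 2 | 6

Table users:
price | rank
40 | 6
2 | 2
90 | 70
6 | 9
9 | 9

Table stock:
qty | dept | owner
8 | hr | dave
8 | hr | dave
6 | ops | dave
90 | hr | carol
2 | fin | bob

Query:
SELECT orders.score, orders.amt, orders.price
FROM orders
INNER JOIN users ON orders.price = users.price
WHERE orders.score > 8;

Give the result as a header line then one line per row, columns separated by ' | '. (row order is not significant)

After JOIN users (2 rows):
orders.price | orders.score | orders.yr | orders.amt | users.price | users.rank
9 | 5 | 1 | 1 | 9 | 9
6 | 10 | 2 | 6 | 6 | 9
After WHERE (1 rows):
orders.price | orders.score | orders.yr | orders.amt | users.price | users.rank
6 | 10 | 2 | 6 | 6 | 9
After SELECT (1 rows):
orders.score | orders.amt | orders.price
10 | 6 | 6

== RESULT ==
orders.score | orders.amt | orders.price
10 | 6 | 6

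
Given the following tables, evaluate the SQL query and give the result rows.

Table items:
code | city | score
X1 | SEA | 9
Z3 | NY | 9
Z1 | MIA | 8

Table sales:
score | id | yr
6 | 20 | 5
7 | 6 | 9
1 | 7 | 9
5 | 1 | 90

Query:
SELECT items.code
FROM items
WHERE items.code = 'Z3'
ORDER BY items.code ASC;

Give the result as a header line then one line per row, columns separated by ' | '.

After WHERE (1 rows):
items.code | items.city | items.score
Z3 | NY | 9
After SELECT (1 rows):
items.code
Z3
After ORDER BY (1 rows):
items.code
Z3

== RESULT ==
items.code
Z3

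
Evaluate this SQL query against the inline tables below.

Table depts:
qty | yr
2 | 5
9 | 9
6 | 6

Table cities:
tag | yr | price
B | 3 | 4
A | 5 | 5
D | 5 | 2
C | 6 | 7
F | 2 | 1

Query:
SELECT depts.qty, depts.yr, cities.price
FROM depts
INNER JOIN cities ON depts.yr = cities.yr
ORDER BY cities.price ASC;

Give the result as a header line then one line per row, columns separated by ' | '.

After JOIN cities (3 rows):
depts.qty | depts.yr | cities.tag | cities.yr | cities.price
2 | 5 | A | 5 | 5
2 | 5 | D | 5 | 2
6 | 6 | C | 6 | 7
After SELECT (3 rows):
depts.qty | depts.yr | cities.price
2 | 5 | 5
2 | 5 | 2
6 | 6 | 7
After ORDER BY (3 rows):
depts.qty | depts.yr | cities.price
2 | 5 | 2
2 | 5 | 5
6 | 6 | 7

== RESULT ==
depts.qty | depts.yr | cities.price
2 | 5 | 2
2 | 5 | 5
6 | 6 | 7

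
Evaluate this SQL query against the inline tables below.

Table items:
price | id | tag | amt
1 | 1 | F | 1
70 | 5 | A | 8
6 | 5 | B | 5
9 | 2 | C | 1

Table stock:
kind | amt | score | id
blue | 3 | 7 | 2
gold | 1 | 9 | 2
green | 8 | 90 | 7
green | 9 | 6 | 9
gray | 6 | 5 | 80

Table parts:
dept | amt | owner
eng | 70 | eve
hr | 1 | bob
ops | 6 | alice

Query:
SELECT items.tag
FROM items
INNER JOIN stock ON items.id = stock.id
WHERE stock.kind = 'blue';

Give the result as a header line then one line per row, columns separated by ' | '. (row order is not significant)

After JOIN stock (2 rows):
items.price | items.id | items.tag | items.amt | stock.kind | stock.amt | stock.score | stock.id
9 | 2 | C | 1 | blue | 3 | 7 | 2
9 | 2 | C | 1 | gold | 1 | 9 | 2
After WHERE (1 rows):
items.price | items.id | items.tag | items.amt | stock.kind | stock.amt | stock.score | stock.id
9 | 2 | C | 1 | blue | 3 | 7 | 2
After SELECT (1 rows):
items.tag
C

== RESULT ==
items.tag
C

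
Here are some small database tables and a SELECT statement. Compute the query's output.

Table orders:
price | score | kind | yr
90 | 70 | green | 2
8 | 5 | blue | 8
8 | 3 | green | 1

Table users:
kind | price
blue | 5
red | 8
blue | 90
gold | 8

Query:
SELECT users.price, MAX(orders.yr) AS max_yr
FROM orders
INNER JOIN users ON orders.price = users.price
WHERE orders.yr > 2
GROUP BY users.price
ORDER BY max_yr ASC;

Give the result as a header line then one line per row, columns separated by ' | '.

After JOIN users (5 rows):
orders.price | orders.score | orders.kind | orders.yr | users.kind | users.price
90 | 70 | green | 2 | blue | 90
8 | 5 | blue | 8 | red | 8
8 | 5 | blue | 8 | gold | 8
8 | 3 | green | 1 | red | 8
8 | 3 | green | 1 | gold | 8
After WHERE (2 rows):
orders.price | orders.score | orders.kind | orders.yr | users.kind | users.price
8 | 5 | blue | 8 | red | 8
8 | 5 | blue | 8 | gold | 8
After GROUP BY (1 rows):
users.price | max_yr
8 | 8
After ORDER BY (1 rows):
users.price | max_yr
8 | 8

== RESULT ==
users.price | max_yr
8 | 8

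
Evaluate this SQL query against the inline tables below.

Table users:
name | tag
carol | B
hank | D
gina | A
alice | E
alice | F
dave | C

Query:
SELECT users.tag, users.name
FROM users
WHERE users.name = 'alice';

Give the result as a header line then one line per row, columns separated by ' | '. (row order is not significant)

== RESULT ==
users.tag | users.name
E | alice
F | alice

Derivation:
After WHERE (2 rows):
users.name | users.tag
alice | E
alice | F
After SELECT (2 rows):
users.tag | users.name
E | alice
F | alice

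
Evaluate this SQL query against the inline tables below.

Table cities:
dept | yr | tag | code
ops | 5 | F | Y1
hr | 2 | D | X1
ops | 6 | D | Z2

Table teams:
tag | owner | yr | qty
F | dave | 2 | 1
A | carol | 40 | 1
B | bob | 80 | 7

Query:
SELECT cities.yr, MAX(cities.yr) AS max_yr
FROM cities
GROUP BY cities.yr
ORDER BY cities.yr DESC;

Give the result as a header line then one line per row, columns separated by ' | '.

After GROUP BY (3 rows):
cities.yr | max_yr
5 | 5
2 | 2
6 | 6
After ORDER BY (3 rows):
cities.yr | max_yr
6 | 6
5 | 5
2 | 2

== RESULT ==
cities.yr | max_yr
6 | 6
5 | 5
2 | 2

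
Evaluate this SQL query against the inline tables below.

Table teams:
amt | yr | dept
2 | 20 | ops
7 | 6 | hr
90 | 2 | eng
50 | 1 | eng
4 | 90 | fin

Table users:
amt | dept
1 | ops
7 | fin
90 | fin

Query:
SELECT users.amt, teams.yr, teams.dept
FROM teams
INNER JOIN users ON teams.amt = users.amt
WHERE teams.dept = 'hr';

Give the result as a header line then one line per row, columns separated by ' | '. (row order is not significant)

== RESULT ==
users.amt | teams.yr | teams.dept
7 | 6 | hr

Derivation:
After JOIN users (2 rows):
teams.amt | teams.yr | teams.dept | users.amt | users.dept
7 | 6 | hr | 7 | fin
90 | 2 | eng | 90 | fin
After WHERE (1 rows):
teams.amt | teams.yr | teams.dept | users.amt | users.dept
7 | 6 | hr | 7 | fin
After SELECT (1 rows):
users.amt | teams.yr | teams.dept
7 | 6 | hr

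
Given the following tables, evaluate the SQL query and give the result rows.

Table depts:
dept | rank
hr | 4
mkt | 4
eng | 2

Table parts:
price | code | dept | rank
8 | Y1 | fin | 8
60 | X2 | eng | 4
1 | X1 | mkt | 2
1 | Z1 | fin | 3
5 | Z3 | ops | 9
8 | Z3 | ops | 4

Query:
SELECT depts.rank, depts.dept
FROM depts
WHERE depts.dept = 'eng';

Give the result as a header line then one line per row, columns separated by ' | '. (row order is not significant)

== RESULT ==
depts.rank | depts.dept
2 | eng

Derivation:
After WHERE (1 rows):
depts.dept | depts.rank
eng | 2
After SELECT (1 rows):
depts.rank | depts.dept
2 | eng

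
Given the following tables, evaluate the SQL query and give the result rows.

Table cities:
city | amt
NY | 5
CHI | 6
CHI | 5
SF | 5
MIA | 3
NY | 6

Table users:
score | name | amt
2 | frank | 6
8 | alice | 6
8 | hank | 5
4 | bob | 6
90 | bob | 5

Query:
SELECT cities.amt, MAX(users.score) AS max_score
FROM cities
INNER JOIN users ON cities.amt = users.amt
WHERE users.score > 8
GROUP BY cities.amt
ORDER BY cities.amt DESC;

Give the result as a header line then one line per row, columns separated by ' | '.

== RESULT ==
cities.amt | max_score
5 | 90

Derivation:
After JOIN users (12 rows):
cities.city | cities.amt | users.score | users.name | users.amt
NY | 5 | 8 | hank | 5
NY | 5 | 90 | bob | 5
CHI | 6 | 2 | frank | 6
CHI | 6 | 8 | alice | 6
CHI | 6 | 4 | bob | 6
CHI | 5 | 8 | hank | 5
CHI | 5 | 90 | bob | 5
SF | 5 | 8 | hank | 5
SF | 5 | 90 | bob | 5
NY | 6 | 2 | frank | 6
NY | 6 | 8 | alice | 6
NY | 6 | 4 | bob | 6
After WHERE (3 rows):
cities.city | cities.amt | users.score | users.name | users.amt
NY | 5 | 90 | bob | 5
CHI | 5 | 90 | bob | 5
SF | 5 | 90 | bob | 5
After GROUP BY (1 rows):
cities.amt | max_score
5 | 90
After ORDER BY (1 rows):
cities.amt | max_score
5 | 90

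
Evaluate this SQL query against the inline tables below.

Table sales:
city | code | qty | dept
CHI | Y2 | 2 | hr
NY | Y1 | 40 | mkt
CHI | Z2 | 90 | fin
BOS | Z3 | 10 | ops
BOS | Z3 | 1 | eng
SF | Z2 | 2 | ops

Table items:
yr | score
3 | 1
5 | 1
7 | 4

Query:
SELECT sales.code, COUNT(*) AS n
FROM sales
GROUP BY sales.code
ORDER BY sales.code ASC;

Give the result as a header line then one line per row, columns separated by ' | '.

== RESULT ==
sales.code | n
Y1 | 1
Y2 | 1
Z2 | 2
Z3 | 2

Derivation:
After GROUP BY (4 rows):
sales.code | n
Y2 | 1
Y1 | 1
Z2 | 2
Z3 | 2
After ORDER BY (4 rows):
sales.code | n
Y1 | 1
Y2 | 1
Z2 | 2
Z3 | 2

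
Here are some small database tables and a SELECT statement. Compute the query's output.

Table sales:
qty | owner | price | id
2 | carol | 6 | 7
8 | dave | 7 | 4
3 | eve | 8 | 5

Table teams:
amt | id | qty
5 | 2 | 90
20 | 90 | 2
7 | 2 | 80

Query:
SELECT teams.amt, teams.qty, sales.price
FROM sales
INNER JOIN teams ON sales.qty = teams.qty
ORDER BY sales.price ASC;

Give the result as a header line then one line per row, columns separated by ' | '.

After JOIN teams (1 rows):
sales.qty | sales.owner | sales.price | sales.id | teams.amt | teams.id | teams.qty
2 | carol | 6 | 7 | 20 | 90 | 2
After SELECT (1 rows):
teams.amt | teams.qty | sales.price
20 | 2 | 6
After ORDER BY (1 rows):
teams.amt | teams.qty | sales.price
20 | 2 | 6

== RESULT ==
teams.amt | teams.qty | sales.price
20 | 2 | 6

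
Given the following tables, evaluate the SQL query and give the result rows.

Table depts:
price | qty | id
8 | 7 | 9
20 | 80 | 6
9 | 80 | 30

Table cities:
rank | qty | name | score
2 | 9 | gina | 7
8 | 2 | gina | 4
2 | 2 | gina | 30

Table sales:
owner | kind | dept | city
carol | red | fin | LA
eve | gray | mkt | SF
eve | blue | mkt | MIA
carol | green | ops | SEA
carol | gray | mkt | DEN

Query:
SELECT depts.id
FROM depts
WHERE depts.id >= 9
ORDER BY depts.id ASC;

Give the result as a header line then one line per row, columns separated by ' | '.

After WHERE (2 rows):
depts.price | depts.qty | depts.id
8 | 7 | 9
9 | 80 | 30
After SELECT (2 rows):
depts.id
9
30
After ORDER BY (2 rows):
depts.id
9
30

== RESULT ==
depts.id
9
30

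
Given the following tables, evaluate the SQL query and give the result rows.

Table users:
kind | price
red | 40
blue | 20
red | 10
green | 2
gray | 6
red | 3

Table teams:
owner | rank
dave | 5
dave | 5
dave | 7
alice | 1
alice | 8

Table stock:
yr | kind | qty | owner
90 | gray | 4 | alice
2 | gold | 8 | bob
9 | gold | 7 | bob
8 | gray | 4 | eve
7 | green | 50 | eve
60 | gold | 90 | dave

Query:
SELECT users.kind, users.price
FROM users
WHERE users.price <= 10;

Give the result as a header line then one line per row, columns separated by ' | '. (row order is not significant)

== RESULT ==
users.kind | users.price
red | 10
green | 2
gray | 6
red | 3

Derivation:
After WHERE (4 rows):
users.kind | users.price
red | 10
green | 2
gray | 6
red | 3
After SELECT (4 rows):
users.kind | users.price
red | 10
green | 2
gray | 6
red | 3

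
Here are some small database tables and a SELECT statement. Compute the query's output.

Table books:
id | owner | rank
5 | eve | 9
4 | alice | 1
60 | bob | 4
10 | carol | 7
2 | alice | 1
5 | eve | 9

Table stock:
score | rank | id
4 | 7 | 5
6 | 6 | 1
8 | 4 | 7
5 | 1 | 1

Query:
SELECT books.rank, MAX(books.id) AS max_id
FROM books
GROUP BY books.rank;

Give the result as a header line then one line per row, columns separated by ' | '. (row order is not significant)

After GROUP BY (4 rows):
books.rank | max_id
9 | 5
1 | 4
4 | 60
7 | 10

== RESULT ==
books.rank | max_id
9 | 5
1 | 4
4 | 60
7 | 10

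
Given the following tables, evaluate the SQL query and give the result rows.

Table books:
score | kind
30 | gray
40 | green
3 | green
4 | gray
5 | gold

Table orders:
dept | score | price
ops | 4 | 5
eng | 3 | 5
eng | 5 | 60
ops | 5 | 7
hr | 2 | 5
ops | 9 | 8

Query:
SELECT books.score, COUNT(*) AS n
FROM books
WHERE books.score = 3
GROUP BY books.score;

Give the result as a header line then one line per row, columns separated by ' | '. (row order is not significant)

== RESULT ==
books.score | n
3 | 1

Derivation:
After WHERE (1 rows):
books.score | books.kind
3 | green
After GROUP BY (1 rows):
books.score | n
3 | 1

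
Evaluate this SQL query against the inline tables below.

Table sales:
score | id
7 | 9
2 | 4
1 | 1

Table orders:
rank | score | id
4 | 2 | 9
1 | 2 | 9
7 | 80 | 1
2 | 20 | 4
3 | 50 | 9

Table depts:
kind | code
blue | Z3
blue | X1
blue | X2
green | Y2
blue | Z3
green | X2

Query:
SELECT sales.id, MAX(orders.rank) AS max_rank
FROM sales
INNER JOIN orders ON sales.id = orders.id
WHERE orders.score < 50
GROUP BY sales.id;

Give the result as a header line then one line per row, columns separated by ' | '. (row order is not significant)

== RESULT ==
sales.id | max_rank
9 | 4
4 | 2

Derivation:
After JOIN orders (5 rows):
sales.score | sales.id | orders.rank | orders.score | orders.id
7 | 9 | 4 | 2 | 9
7 | 9 | 1 | 2 | 9
7 | 9 | 3 | 50 | 9
2 | 4 | 2 | 20 | 4
1 | 1 | 7 | 80 | 1
After WHERE (3 rows):
sales.score | sales.id | orders.rank | orders.score | orders.id
7 | 9 | 4 | 2 | 9
7 | 9 | 1 | 2 | 9
2 | 4 | 2 | 20 | 4
After GROUP BY (2 rows):
sales.id | max_rank
9 | 4
4 | 2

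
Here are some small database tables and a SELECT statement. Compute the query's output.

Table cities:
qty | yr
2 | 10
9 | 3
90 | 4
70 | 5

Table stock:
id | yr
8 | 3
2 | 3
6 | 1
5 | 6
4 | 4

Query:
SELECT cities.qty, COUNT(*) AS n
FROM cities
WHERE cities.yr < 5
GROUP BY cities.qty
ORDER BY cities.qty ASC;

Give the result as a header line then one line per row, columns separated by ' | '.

== RESULT ==
cities.qty | n
9 | 1
90 | 1

Derivation:
After WHERE (2 rows):
cities.qty | cities.yr
9 | 3
90 | 4
After GROUP BY (2 rows):
cities.qty | n
9 | 1
90 | 1
After ORDER BY (2 rows):
cities.qty | n
9 | 1
90 | 1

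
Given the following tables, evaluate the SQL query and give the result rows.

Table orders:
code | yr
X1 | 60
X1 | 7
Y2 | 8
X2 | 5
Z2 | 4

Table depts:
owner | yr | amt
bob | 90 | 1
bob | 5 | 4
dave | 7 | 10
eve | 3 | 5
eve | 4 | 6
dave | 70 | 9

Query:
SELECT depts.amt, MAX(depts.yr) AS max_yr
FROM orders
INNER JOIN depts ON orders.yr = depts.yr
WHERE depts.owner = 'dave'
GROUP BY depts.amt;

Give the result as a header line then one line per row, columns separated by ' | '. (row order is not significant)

After JOIN depts (3 rows):
orders.code | orders.yr | depts.owner | depts.yr | depts.amt
X1 | 7 | dave | 7 | 10
X2 | 5 | bob | 5 | 4
Z2 | 4 | eve | 4 | 6
After WHERE (1 rows):
orders.code | orders.yr | depts.owner | depts.yr | depts.amt
X1 | 7 | dave | 7 | 10
After GROUP BY (1 rows):
depts.amt | max_yr
10 | 7

== RESULT ==
depts.amt | max_yr
10 | 7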